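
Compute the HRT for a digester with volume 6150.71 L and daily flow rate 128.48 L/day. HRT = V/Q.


HRT = V / Q
= 6150.71 / 128.48
= 47.8729 days

47.8729 days


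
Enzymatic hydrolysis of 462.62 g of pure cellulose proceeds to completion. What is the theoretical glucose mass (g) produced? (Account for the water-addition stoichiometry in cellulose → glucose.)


glucose = cellulose * 180/162
= 462.62 * 180/162
= 514.0222 g

514.0222 g


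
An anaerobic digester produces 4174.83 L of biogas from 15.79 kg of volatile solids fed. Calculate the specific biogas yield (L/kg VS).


Y = V / VS
= 4174.83 / 15.79
= 264.3971 L/kg VS

264.3971 L/kg VS


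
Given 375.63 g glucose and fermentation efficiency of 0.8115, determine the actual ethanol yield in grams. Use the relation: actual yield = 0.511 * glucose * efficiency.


Actual ethanol: m = 0.511 * 375.63 * 0.8115
m = 155.7649 g

155.7649 g


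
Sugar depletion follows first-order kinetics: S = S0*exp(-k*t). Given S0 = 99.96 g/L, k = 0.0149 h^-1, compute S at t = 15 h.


S = S0 * exp(-k * t)
S = 99.96 * exp(-0.0149 * 15)
S = 79.9395 g/L

79.9395 g/L


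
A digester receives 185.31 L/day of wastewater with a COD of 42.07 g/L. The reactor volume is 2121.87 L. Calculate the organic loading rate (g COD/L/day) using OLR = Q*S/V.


OLR = Q * S / V
= 185.31 * 42.07 / 2121.87
= 3.6741 g/L/day

3.6741 g/L/day


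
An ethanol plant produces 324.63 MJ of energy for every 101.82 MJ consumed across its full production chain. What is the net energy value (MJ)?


NEV = E_out - E_in
= 324.63 - 101.82
= 222.8100 MJ

222.8100 MJ


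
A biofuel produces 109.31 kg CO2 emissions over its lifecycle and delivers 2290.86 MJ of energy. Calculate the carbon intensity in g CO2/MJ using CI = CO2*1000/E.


CI = CO2 * 1000 / E
= 109.31 * 1000 / 2290.86
= 47.7157 g CO2/MJ

47.7157 g CO2/MJ


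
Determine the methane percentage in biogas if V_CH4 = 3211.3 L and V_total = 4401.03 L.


CH4% = V_CH4 / V_total * 100
= 3211.3 / 4401.03 * 100
= 72.9670%

72.9670%


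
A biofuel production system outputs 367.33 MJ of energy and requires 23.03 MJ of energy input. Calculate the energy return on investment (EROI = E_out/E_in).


EROI = E_out / E_in
= 367.33 / 23.03
= 15.9501

15.9501


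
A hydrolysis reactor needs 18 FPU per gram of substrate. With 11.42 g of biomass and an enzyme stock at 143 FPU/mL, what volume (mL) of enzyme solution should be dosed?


V = dosage * m_sub / activity
V = 18 * 11.42 / 143
V = 1.4375 mL

1.4375 mL


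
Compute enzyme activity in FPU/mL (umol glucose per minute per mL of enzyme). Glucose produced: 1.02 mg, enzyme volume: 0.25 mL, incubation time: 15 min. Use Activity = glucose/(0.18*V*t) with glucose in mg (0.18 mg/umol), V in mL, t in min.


Activity = glucose_mg / (0.18 mg/umol * V_mL * t_min)
= 1.02 / (0.18 * 0.25 * 15)
= 1.5111 FPU/mL

1.5111 FPU/mL


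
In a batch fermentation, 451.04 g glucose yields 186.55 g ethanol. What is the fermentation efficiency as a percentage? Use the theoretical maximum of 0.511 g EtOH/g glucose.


Fermentation efficiency = (actual / (0.511 * glucose)) * 100
= (186.55 / (0.511 * 451.04)) * 100
= 80.9393%

80.9393%


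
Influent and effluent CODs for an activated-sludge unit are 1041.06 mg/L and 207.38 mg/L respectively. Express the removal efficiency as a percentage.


eta = (COD_in - COD_out) / COD_in * 100
= (1041.06 - 207.38) / 1041.06 * 100
= 80.0799%

80.0799%


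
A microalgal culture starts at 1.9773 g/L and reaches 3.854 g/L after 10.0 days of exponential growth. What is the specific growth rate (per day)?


mu = ln(X2/X1) / dt
= ln(3.854/1.9773) / 10.0
= 0.0667 per day

0.0667 per day


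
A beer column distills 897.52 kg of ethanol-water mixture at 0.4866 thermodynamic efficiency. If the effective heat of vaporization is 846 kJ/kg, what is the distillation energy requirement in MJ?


E = m * 846 / (eta * 1000)
= 897.52 * 846 / (0.4866 * 1000)
= 1560.4232 MJ

1560.4232 MJ


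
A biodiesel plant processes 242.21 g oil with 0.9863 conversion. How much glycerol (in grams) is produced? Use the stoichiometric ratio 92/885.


glycerol = oil * conv * (92/885)
= 242.21 * 0.9863 * 92 / 885
= 24.8339 g

24.8339 g


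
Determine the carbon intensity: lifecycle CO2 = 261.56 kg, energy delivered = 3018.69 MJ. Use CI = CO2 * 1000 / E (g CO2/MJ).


CI = CO2 * 1000 / E
= 261.56 * 1000 / 3018.69
= 86.6469 g CO2/MJ

86.6469 g CO2/MJ


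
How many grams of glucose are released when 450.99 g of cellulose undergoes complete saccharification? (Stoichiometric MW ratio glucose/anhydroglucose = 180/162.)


glucose = cellulose * 180/162
= 450.99 * 180/162
= 501.1000 g

501.1000 g


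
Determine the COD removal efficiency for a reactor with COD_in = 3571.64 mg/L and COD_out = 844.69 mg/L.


eta = (COD_in - COD_out) / COD_in * 100
= (3571.64 - 844.69) / 3571.64 * 100
= 76.3501%

76.3501%


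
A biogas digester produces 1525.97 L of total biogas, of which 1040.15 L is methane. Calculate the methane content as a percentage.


CH4% = V_CH4 / V_total * 100
= 1040.15 / 1525.97 * 100
= 68.1632%

68.1632%


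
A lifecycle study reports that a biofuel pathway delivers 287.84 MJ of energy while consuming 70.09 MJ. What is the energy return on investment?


EROI = E_out / E_in
= 287.84 / 70.09
= 4.1067

4.1067


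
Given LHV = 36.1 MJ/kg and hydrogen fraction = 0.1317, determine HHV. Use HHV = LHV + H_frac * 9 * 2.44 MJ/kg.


HHV = LHV + H_frac * 9 * 2.44
= 36.1 + 0.1317 * 9 * 2.44
= 38.9921 MJ/kg

38.9921 MJ/kg


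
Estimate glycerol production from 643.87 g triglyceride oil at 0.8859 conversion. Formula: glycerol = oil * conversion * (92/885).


glycerol = oil * conv * (92/885)
= 643.87 * 0.8859 * 92 / 885
= 59.2963 g

59.2963 g


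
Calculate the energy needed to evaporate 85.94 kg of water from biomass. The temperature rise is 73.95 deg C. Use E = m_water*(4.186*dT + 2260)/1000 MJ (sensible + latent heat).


E = m_water * (4.186 * dT + 2260) / 1000
= 85.94 * (4.186 * 73.95 + 2260) / 1000
= 220.8275 MJ

220.8275 MJ


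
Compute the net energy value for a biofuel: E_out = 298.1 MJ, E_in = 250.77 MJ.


NEV = E_out - E_in
= 298.1 - 250.77
= 47.3300 MJ

47.3300 MJ


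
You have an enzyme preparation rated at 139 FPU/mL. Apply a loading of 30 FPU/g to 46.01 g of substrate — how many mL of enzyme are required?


V = dosage * m_sub / activity
V = 30 * 46.01 / 139
V = 9.9302 mL

9.9302 mL


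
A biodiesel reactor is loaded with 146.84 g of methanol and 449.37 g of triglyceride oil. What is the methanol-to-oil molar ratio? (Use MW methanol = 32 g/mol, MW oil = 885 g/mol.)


Molar ratio = n_MeOH / n_oil = (MeOH/32) / (oil/885) = (MeOH * 885) / (32 * oil)
= (146.84 * 885) / (32 * 449.37)
= 9.0372

9.0372


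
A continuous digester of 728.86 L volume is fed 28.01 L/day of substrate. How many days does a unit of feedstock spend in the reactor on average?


HRT = V / Q
= 728.86 / 28.01
= 26.0214 days

26.0214 days


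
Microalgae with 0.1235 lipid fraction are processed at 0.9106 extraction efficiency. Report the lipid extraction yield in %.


Y = lipid_content * extraction_eff * 100
= 0.1235 * 0.9106 * 100
= 11.2459%

11.2459%


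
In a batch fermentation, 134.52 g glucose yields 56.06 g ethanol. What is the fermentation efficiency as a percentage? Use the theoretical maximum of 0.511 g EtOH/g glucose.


Fermentation efficiency = (actual / (0.511 * glucose)) * 100
= (56.06 / (0.511 * 134.52)) * 100
= 81.5540%

81.5540%


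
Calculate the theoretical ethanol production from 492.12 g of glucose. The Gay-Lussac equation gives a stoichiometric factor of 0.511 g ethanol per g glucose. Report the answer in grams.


Theoretical ethanol yield: m_EtOH = 0.511 * m_glucose
m_EtOH = 0.511 * 492.12 = 251.4733 g

251.4733 g


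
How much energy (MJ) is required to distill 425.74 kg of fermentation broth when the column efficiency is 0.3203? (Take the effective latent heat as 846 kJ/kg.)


E = m * 846 / (eta * 1000)
= 425.74 * 846 / (0.3203 * 1000)
= 1124.4959 MJ

1124.4959 MJ


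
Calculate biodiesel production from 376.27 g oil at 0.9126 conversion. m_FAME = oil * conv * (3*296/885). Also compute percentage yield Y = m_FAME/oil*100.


m_FAME = oil * conv * (3 * 296 / 885) = oil * conv * (888/885)
= 376.27 * 0.9126 * 888 / 885
= 344.5480 g
Y = m_FAME / oil * 100 = conv * (888/885) * 100
= 0.9126 * 888 / 885 * 100
= 91.57%

344.5480 g FAME; Y = 91.57%


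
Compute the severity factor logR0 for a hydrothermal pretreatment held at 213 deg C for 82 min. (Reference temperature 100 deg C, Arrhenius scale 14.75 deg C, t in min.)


logR0 = log10(t * exp((T - 100) / 14.75))
= log10(82 * exp((213 - 100) / 14.75))
= 5.2410

5.2410


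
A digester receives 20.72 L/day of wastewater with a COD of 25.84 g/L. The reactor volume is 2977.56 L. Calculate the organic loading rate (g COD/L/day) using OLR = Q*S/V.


OLR = Q * S / V
= 20.72 * 25.84 / 2977.56
= 0.1798 g/L/day

0.1798 g/L/day


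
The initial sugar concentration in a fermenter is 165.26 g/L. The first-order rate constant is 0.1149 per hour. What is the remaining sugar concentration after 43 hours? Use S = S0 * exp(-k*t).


S = S0 * exp(-k * t)
S = 165.26 * exp(-0.1149 * 43)
S = 1.1815 g/L

1.1815 g/L


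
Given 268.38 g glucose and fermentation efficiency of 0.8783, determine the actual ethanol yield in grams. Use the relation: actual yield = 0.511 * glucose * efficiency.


Actual ethanol: m = 0.511 * 268.38 * 0.8783
m = 120.4520 g

120.4520 g


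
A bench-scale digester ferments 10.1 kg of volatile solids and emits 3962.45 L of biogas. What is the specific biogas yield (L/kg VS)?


Y = V / VS
= 3962.45 / 10.1
= 392.3218 L/kg VS

392.3218 L/kg VS


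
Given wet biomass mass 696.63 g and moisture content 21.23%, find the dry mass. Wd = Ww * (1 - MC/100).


Wd = Ww * (1 - MC/100)
= 696.63 * (1 - 21.23/100)
= 548.7355 g

548.7355 g


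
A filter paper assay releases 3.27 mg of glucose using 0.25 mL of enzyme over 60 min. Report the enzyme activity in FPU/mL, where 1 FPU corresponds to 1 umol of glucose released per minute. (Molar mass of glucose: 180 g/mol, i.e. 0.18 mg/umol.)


Activity = glucose_mg / (0.18 mg/umol * V_mL * t_min)
= 3.27 / (0.18 * 0.25 * 60)
= 1.2111 FPU/mL

1.2111 FPU/mL


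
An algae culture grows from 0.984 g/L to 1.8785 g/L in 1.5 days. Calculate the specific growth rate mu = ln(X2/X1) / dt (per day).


mu = ln(X2/X1) / dt
= ln(1.8785/0.984) / 1.5
= 0.4311 per day

0.4311 per day


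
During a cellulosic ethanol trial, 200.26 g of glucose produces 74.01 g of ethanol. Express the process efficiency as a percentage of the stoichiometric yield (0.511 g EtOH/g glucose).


Fermentation efficiency = (actual / (0.511 * glucose)) * 100
= (74.01 / (0.511 * 200.26)) * 100
= 72.3228%

72.3228%


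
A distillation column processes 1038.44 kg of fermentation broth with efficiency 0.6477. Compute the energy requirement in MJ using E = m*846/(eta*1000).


E = m * 846 / (eta * 1000)
= 1038.44 * 846 / (0.6477 * 1000)
= 1356.3691 MJ

1356.3691 MJ


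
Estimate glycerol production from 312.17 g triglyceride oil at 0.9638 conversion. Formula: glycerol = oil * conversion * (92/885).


glycerol = oil * conv * (92/885)
= 312.17 * 0.9638 * 92 / 885
= 31.2768 g

31.2768 g


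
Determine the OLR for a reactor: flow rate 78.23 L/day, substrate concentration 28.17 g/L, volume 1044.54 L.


OLR = Q * S / V
= 78.23 * 28.17 / 1044.54
= 2.1098 g/L/day

2.1098 g/L/day


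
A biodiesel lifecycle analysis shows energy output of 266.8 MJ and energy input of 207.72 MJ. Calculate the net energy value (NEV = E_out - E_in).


NEV = E_out - E_in
= 266.8 - 207.72
= 59.0800 MJ

59.0800 MJ


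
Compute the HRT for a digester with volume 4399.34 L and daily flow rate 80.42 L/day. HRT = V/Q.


HRT = V / Q
= 4399.34 / 80.42
= 54.7046 days

54.7046 days


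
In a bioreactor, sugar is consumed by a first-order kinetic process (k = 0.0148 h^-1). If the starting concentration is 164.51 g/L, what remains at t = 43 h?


S = S0 * exp(-k * t)
S = 164.51 * exp(-0.0148 * 43)
S = 87.0577 g/L

87.0577 g/L


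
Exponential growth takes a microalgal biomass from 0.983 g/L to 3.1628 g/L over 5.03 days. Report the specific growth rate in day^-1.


mu = ln(X2/X1) / dt
= ln(3.1628/0.983) / 5.03
= 0.2323 per day

0.2323 per day


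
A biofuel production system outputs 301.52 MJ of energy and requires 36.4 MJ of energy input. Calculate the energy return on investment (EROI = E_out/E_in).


EROI = E_out / E_in
= 301.52 / 36.4
= 8.2835

8.2835


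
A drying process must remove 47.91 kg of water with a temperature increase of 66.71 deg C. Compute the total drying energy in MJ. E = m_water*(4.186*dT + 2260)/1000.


E = m_water * (4.186 * dT + 2260) / 1000
= 47.91 * (4.186 * 66.71 + 2260) / 1000
= 121.6554 MJ

121.6554 MJ


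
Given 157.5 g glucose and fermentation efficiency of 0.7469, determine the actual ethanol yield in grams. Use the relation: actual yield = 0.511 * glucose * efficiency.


Actual ethanol: m = 0.511 * 157.5 * 0.7469
m = 60.1124 g

60.1124 g


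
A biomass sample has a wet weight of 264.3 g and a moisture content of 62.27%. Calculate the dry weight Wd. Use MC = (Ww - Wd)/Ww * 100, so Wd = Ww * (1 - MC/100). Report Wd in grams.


Wd = Ww * (1 - MC/100)
= 264.3 * (1 - 62.27/100)
= 99.7204 g

99.7204 g


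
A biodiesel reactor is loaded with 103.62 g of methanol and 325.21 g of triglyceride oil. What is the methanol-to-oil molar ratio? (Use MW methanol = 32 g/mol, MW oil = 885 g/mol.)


Molar ratio = n_MeOH / n_oil = (MeOH/32) / (oil/885) = (MeOH * 885) / (32 * oil)
= (103.62 * 885) / (32 * 325.21)
= 8.8120

8.8120


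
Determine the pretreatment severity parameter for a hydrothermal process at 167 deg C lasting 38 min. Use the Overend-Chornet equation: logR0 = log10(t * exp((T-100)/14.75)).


logR0 = log10(t * exp((T - 100) / 14.75))
= log10(38 * exp((167 - 100) / 14.75))
= 3.5525

3.5525


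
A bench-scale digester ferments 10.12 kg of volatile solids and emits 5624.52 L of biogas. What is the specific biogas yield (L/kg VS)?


Y = V / VS
= 5624.52 / 10.12
= 555.7826 L/kg VS

555.7826 L/kg VS


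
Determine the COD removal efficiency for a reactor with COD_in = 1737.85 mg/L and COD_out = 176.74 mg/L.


eta = (COD_in - COD_out) / COD_in * 100
= (1737.85 - 176.74) / 1737.85 * 100
= 89.8300%

89.8300%


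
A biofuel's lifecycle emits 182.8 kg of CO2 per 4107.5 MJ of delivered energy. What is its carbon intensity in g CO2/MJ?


CI = CO2 * 1000 / E
= 182.8 * 1000 / 4107.5
= 44.5040 g CO2/MJ

44.5040 g CO2/MJ


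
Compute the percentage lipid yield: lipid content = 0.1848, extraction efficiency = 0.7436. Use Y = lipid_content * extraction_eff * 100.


Y = lipid_content * extraction_eff * 100
= 0.1848 * 0.7436 * 100
= 13.7417%

13.7417%


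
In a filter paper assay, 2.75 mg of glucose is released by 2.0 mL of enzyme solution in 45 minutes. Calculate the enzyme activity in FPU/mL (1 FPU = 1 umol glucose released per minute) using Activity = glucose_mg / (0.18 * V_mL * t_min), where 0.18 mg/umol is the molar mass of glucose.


Activity = glucose_mg / (0.18 mg/umol * V_mL * t_min)
= 2.75 / (0.18 * 2.0 * 45)
= 0.1698 FPU/mL

0.1698 FPU/mL


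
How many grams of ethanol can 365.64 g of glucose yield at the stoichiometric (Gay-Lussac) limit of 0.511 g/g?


Theoretical ethanol yield: m_EtOH = 0.511 * m_glucose
m_EtOH = 0.511 * 365.64 = 186.8420 g

186.8420 g


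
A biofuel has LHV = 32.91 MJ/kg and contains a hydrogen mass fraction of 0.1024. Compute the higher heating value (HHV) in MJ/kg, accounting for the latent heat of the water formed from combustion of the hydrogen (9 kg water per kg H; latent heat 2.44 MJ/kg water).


HHV = LHV + H_frac * 9 * 2.44
= 32.91 + 0.1024 * 9 * 2.44
= 35.1587 MJ/kg

35.1587 MJ/kg


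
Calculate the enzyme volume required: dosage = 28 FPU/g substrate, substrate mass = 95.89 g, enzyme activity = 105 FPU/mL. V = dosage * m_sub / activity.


V = dosage * m_sub / activity
V = 28 * 95.89 / 105
V = 25.5707 mL

25.5707 mL


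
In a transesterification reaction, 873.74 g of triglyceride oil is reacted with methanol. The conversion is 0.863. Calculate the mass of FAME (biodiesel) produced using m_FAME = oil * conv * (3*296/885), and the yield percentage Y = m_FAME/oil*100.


m_FAME = oil * conv * (3 * 296 / 885) = oil * conv * (888/885)
= 873.74 * 0.863 * 888 / 885
= 756.5937 g
Y = m_FAME / oil * 100 = conv * (888/885) * 100
= 0.863 * 888 / 885 * 100
= 86.59%

756.5937 g FAME; Y = 86.59%


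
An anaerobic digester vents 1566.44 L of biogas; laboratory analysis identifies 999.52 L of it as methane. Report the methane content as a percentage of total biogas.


CH4% = V_CH4 / V_total * 100
= 999.52 / 1566.44 * 100
= 63.8084%

63.8084%


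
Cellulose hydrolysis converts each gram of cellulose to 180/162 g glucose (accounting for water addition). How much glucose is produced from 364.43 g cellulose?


glucose = cellulose * 180/162
= 364.43 * 180/162
= 404.9222 g

404.9222 g


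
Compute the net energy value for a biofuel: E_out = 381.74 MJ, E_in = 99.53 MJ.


NEV = E_out - E_in
= 381.74 - 99.53
= 282.2100 MJ

282.2100 MJ


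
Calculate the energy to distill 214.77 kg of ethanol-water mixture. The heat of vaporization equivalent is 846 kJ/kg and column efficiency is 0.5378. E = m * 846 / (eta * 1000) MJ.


E = m * 846 / (eta * 1000)
= 214.77 * 846 / (0.5378 * 1000)
= 337.8494 MJ

337.8494 MJ


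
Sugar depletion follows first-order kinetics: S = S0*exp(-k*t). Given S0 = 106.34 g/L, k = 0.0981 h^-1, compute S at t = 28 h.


S = S0 * exp(-k * t)
S = 106.34 * exp(-0.0981 * 28)
S = 6.8199 g/L

6.8199 g/L


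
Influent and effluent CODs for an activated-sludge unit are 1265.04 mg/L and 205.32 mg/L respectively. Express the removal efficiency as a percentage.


eta = (COD_in - COD_out) / COD_in * 100
= (1265.04 - 205.32) / 1265.04 * 100
= 83.7697%

83.7697%


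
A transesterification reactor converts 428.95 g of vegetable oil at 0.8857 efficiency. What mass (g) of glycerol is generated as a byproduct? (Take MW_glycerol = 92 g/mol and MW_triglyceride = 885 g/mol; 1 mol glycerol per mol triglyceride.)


glycerol = oil * conv * (92/885)
= 428.95 * 0.8857 * 92 / 885
= 39.4946 g

39.4946 g


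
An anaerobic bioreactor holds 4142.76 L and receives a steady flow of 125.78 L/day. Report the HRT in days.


HRT = V / Q
= 4142.76 / 125.78
= 32.9366 days

32.9366 days


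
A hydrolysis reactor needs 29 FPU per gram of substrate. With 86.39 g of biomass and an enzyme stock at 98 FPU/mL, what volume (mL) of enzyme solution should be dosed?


V = dosage * m_sub / activity
V = 29 * 86.39 / 98
V = 25.5644 mL

25.5644 mL


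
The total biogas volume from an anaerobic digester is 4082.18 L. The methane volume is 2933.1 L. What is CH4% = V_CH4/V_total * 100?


CH4% = V_CH4 / V_total * 100
= 2933.1 / 4082.18 * 100
= 71.8513%

71.8513%


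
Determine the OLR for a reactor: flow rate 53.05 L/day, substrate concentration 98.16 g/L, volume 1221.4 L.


OLR = Q * S / V
= 53.05 * 98.16 / 1221.4
= 4.2635 g/L/day

4.2635 g/L/day


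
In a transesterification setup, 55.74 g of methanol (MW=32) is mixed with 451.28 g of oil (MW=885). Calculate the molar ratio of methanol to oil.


Molar ratio = n_MeOH / n_oil = (MeOH/32) / (oil/885) = (MeOH * 885) / (32 * oil)
= (55.74 * 885) / (32 * 451.28)
= 3.4160

3.4160


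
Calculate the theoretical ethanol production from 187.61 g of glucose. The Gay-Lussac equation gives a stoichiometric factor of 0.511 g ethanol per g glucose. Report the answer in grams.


Theoretical ethanol yield: m_EtOH = 0.511 * m_glucose
m_EtOH = 0.511 * 187.61 = 95.8687 g

95.8687 g


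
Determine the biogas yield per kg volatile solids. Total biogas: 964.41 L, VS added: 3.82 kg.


Y = V / VS
= 964.41 / 3.82
= 252.4634 L/kg VS

252.4634 L/kg VS


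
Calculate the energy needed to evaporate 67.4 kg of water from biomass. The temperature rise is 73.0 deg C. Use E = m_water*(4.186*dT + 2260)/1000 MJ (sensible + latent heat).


E = m_water * (4.186 * dT + 2260) / 1000
= 67.4 * (4.186 * 73.0 + 2260) / 1000
= 172.9200 MJ

172.9200 MJ


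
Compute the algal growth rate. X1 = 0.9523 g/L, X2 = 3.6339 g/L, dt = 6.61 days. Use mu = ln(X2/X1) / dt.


mu = ln(X2/X1) / dt
= ln(3.6339/0.9523) / 6.61
= 0.2026 per day

0.2026 per day


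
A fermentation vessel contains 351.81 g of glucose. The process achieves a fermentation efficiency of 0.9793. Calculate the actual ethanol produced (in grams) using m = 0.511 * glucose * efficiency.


Actual ethanol: m = 0.511 * 351.81 * 0.9793
m = 176.0536 g

176.0536 g


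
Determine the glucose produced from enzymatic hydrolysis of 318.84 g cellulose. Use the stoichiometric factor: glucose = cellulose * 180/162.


glucose = cellulose * 180/162
= 318.84 * 180/162
= 354.2667 g

354.2667 g


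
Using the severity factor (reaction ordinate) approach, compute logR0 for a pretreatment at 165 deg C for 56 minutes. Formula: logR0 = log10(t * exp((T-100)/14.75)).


logR0 = log10(t * exp((T - 100) / 14.75))
= log10(56 * exp((165 - 100) / 14.75))
= 3.6620

3.6620


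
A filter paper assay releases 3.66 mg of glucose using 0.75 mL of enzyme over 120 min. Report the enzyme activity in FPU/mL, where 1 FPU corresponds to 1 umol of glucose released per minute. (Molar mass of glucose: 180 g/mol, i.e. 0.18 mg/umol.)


Activity = glucose_mg / (0.18 mg/umol * V_mL * t_min)
= 3.66 / (0.18 * 0.75 * 120)
= 0.2259 FPU/mL

0.2259 FPU/mL


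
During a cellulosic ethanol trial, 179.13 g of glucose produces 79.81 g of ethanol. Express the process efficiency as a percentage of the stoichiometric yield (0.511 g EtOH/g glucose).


Fermentation efficiency = (actual / (0.511 * glucose)) * 100
= (79.81 / (0.511 * 179.13)) * 100
= 87.1903%

87.1903%


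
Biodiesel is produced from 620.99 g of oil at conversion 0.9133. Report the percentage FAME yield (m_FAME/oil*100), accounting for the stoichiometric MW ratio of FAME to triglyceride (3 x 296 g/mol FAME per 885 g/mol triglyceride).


m_FAME = oil * conv * (3 * 296 / 885) = oil * conv * (888/885)
= 620.99 * 0.9133 * 888 / 885
= 569.0727 g
Y = m_FAME / oil * 100 = conv * (888/885) * 100
= 0.9133 * 888 / 885 * 100
= 91.64%

91.64%


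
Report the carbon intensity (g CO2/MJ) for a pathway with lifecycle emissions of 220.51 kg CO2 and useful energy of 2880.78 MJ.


CI = CO2 * 1000 / E
= 220.51 * 1000 / 2880.78
= 76.5452 g CO2/MJ

76.5452 g CO2/MJ


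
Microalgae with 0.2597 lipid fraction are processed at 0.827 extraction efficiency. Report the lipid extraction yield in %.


Y = lipid_content * extraction_eff * 100
= 0.2597 * 0.827 * 100
= 21.4772%

21.4772%


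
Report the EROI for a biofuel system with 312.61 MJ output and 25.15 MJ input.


EROI = E_out / E_in
= 312.61 / 25.15
= 12.4298

12.4298


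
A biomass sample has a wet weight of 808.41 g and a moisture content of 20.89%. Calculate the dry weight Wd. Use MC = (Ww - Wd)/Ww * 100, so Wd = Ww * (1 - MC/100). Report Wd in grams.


Wd = Ww * (1 - MC/100)
= 808.41 * (1 - 20.89/100)
= 639.5332 g

639.5332 g


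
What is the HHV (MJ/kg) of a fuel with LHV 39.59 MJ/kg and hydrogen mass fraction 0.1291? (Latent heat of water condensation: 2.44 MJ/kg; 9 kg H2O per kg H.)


HHV = LHV + H_frac * 9 * 2.44
= 39.59 + 0.1291 * 9 * 2.44
= 42.4250 MJ/kg

42.4250 MJ/kg


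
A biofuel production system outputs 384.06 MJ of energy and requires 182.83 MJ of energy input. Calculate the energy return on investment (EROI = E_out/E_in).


EROI = E_out / E_in
= 384.06 / 182.83
= 2.1006

2.1006


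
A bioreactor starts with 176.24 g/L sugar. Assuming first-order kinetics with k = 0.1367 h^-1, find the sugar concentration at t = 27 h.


S = S0 * exp(-k * t)
S = 176.24 * exp(-0.1367 * 27)
S = 4.3971 g/L

4.3971 g/L


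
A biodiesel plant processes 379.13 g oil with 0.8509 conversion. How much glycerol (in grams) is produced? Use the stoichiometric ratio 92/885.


glycerol = oil * conv * (92/885)
= 379.13 * 0.8509 * 92 / 885
= 33.5360 g

33.5360 g


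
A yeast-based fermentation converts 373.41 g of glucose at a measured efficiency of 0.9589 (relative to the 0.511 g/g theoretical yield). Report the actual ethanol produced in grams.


Actual ethanol: m = 0.511 * 373.41 * 0.9589
m = 182.9701 g

182.9701 g


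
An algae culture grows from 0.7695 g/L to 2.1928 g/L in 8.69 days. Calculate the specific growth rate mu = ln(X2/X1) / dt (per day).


mu = ln(X2/X1) / dt
= ln(2.1928/0.7695) / 8.69
= 0.1205 per day

0.1205 per day


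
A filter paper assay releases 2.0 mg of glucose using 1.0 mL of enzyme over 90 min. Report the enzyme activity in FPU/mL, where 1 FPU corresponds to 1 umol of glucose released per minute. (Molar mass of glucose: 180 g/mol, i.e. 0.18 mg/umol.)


Activity = glucose_mg / (0.18 mg/umol * V_mL * t_min)
= 2.0 / (0.18 * 1.0 * 90)
= 0.1235 FPU/mL

0.1235 FPU/mL


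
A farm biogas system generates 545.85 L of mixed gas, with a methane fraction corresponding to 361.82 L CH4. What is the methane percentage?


CH4% = V_CH4 / V_total * 100
= 361.82 / 545.85 * 100
= 66.2856%

66.2856%


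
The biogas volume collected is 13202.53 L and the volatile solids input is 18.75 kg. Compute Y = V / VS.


Y = V / VS
= 13202.53 / 18.75
= 704.1349 L/kg VS

704.1349 L/kg VS


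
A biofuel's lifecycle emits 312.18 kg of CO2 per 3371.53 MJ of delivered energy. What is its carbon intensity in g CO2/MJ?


CI = CO2 * 1000 / E
= 312.18 * 1000 / 3371.53
= 92.5930 g CO2/MJ

92.5930 g CO2/MJ


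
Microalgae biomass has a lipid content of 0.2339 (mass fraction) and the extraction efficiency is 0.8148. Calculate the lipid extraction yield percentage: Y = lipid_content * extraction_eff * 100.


Y = lipid_content * extraction_eff * 100
= 0.2339 * 0.8148 * 100
= 19.0582%

19.0582%


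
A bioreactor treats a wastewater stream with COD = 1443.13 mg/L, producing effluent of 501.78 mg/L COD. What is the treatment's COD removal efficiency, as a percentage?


eta = (COD_in - COD_out) / COD_in * 100
= (1443.13 - 501.78) / 1443.13 * 100
= 65.2297%

65.2297%


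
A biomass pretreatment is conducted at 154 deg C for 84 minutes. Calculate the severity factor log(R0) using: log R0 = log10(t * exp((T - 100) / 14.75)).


logR0 = log10(t * exp((T - 100) / 14.75))
= log10(84 * exp((154 - 100) / 14.75))
= 3.5142

3.5142


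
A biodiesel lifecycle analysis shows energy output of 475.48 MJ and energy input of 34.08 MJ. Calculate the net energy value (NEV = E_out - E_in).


NEV = E_out - E_in
= 475.48 - 34.08
= 441.4000 MJ

441.4000 MJ


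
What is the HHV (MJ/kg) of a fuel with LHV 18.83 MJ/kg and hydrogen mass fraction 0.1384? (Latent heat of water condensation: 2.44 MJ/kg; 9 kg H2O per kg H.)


HHV = LHV + H_frac * 9 * 2.44
= 18.83 + 0.1384 * 9 * 2.44
= 21.8693 MJ/kg

21.8693 MJ/kg


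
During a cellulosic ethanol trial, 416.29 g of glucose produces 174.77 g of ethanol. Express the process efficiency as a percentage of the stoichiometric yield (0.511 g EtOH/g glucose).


Fermentation efficiency = (actual / (0.511 * glucose)) * 100
= (174.77 / (0.511 * 416.29)) * 100
= 82.1580%

82.1580%


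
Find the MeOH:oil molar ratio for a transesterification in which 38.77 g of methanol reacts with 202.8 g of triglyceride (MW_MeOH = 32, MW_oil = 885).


Molar ratio = n_MeOH / n_oil = (MeOH/32) / (oil/885) = (MeOH * 885) / (32 * oil)
= (38.77 * 885) / (32 * 202.8)
= 5.2871

5.2871


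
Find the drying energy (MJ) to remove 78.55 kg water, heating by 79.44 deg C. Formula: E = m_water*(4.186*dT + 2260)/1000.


E = m_water * (4.186 * dT + 2260) / 1000
= 78.55 * (4.186 * 79.44 + 2260) / 1000
= 203.6437 MJ

203.6437 MJ


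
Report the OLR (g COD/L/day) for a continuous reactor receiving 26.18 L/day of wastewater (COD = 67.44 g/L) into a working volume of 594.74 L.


OLR = Q * S / V
= 26.18 * 67.44 / 594.74
= 2.9687 g/L/day

2.9687 g/L/day


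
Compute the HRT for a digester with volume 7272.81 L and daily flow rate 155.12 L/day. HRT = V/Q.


HRT = V / Q
= 7272.81 / 155.12
= 46.8851 days

46.8851 days


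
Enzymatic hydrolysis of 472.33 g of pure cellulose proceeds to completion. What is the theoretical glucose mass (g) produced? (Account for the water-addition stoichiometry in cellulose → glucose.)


glucose = cellulose * 180/162
= 472.33 * 180/162
= 524.8111 g

524.8111 g


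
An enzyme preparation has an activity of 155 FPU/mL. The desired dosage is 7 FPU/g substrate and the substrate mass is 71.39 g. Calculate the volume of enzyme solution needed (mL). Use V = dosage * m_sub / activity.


V = dosage * m_sub / activity
V = 7 * 71.39 / 155
V = 3.2241 mL

3.2241 mL


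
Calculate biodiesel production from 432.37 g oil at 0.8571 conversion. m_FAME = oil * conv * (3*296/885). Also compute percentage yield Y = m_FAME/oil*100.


m_FAME = oil * conv * (3 * 296 / 885) = oil * conv * (888/885)
= 432.37 * 0.8571 * 888 / 885
= 371.8405 g
Y = m_FAME / oil * 100 = conv * (888/885) * 100
= 0.8571 * 888 / 885 * 100
= 86.00%

371.8405 g FAME; Y = 86.00%


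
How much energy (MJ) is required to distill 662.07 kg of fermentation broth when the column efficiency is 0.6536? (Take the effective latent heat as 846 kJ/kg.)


E = m * 846 / (eta * 1000)
= 662.07 * 846 / (0.6536 * 1000)
= 856.9633 MJ

856.9633 MJ


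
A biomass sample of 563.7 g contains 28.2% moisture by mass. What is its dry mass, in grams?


Wd = Ww * (1 - MC/100)
= 563.7 * (1 - 28.2/100)
= 404.7366 g

404.7366 g


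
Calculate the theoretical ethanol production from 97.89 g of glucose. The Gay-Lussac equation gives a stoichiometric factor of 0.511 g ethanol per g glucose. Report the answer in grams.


Theoretical ethanol yield: m_EtOH = 0.511 * m_glucose
m_EtOH = 0.511 * 97.89 = 50.0218 g

50.0218 g


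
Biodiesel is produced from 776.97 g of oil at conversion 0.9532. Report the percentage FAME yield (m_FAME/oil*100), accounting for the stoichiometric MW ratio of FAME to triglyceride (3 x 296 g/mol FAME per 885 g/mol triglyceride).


m_FAME = oil * conv * (3 * 296 / 885) = oil * conv * (888/885)
= 776.97 * 0.9532 * 888 / 885
= 743.1183 g
Y = m_FAME / oil * 100 = conv * (888/885) * 100
= 0.9532 * 888 / 885 * 100
= 95.64%

95.64%


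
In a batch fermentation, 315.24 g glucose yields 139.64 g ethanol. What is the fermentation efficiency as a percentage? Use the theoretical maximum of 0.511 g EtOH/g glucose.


Fermentation efficiency = (actual / (0.511 * glucose)) * 100
= (139.64 / (0.511 * 315.24)) * 100
= 86.6857%

86.6857%


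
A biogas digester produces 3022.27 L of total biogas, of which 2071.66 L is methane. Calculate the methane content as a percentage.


CH4% = V_CH4 / V_total * 100
= 2071.66 / 3022.27 * 100
= 68.5465%

68.5465%


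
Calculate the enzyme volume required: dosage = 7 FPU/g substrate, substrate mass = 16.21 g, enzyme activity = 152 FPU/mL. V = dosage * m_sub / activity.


V = dosage * m_sub / activity
V = 7 * 16.21 / 152
V = 0.7465 mL

0.7465 mL


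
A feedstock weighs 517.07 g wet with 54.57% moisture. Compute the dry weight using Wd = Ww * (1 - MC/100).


Wd = Ww * (1 - MC/100)
= 517.07 * (1 - 54.57/100)
= 234.9049 g

234.9049 g


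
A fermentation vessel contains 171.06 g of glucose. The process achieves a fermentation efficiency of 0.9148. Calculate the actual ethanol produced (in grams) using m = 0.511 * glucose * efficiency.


Actual ethanol: m = 0.511 * 171.06 * 0.9148
m = 79.9642 g

79.9642 g


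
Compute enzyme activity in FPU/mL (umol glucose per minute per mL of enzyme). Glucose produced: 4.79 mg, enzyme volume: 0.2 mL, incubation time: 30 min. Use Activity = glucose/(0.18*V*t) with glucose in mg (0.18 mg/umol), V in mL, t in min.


Activity = glucose_mg / (0.18 mg/umol * V_mL * t_min)
= 4.79 / (0.18 * 0.2 * 30)
= 4.4352 FPU/mL

4.4352 FPU/mL


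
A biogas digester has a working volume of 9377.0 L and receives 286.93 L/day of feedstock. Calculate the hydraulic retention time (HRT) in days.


HRT = V / Q
= 9377.0 / 286.93
= 32.6804 days

32.6804 days


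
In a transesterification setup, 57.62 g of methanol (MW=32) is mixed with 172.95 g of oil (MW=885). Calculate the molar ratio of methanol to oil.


Molar ratio = n_MeOH / n_oil = (MeOH/32) / (oil/885) = (MeOH * 885) / (32 * oil)
= (57.62 * 885) / (32 * 172.95)
= 9.2140

9.2140


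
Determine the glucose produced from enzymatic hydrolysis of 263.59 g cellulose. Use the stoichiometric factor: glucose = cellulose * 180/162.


glucose = cellulose * 180/162
= 263.59 * 180/162
= 292.8778 g

292.8778 g


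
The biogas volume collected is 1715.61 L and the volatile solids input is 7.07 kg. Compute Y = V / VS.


Y = V / VS
= 1715.61 / 7.07
= 242.6605 L/kg VS

242.6605 L/kg VS


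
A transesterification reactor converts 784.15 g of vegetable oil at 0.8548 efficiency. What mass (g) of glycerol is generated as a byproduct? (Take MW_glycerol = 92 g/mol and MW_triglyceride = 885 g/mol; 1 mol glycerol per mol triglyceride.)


glycerol = oil * conv * (92/885)
= 784.15 * 0.8548 * 92 / 885
= 69.6800 g

69.6800 g


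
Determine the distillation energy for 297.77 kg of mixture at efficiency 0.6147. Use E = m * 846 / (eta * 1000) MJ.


E = m * 846 / (eta * 1000)
= 297.77 * 846 / (0.6147 * 1000)
= 409.8152 MJ

409.8152 MJ


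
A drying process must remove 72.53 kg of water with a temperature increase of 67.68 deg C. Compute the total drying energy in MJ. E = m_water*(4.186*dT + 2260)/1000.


E = m_water * (4.186 * dT + 2260) / 1000
= 72.53 * (4.186 * 67.68 + 2260) / 1000
= 184.4662 MJ

184.4662 MJ


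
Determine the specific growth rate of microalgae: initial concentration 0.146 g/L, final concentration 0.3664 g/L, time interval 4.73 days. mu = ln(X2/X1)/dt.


mu = ln(X2/X1) / dt
= ln(0.3664/0.146) / 4.73
= 0.1945 per day

0.1945 per day


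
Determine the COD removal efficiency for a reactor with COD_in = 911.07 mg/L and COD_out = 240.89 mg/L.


eta = (COD_in - COD_out) / COD_in * 100
= (911.07 - 240.89) / 911.07 * 100
= 73.5597%

73.5597%


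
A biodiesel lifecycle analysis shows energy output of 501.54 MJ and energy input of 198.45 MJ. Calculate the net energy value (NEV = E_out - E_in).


NEV = E_out - E_in
= 501.54 - 198.45
= 303.0900 MJ

303.0900 MJ


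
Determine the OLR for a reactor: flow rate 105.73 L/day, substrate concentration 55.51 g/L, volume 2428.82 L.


OLR = Q * S / V
= 105.73 * 55.51 / 2428.82
= 2.4164 g/L/day

2.4164 g/L/day


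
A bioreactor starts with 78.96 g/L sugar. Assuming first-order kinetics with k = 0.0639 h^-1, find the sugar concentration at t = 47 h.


S = S0 * exp(-k * t)
S = 78.96 * exp(-0.0639 * 47)
S = 3.9182 g/L

3.9182 g/L


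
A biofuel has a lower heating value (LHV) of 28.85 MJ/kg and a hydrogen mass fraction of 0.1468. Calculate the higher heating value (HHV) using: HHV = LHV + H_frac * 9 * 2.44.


HHV = LHV + H_frac * 9 * 2.44
= 28.85 + 0.1468 * 9 * 2.44
= 32.0737 MJ/kg

32.0737 MJ/kg


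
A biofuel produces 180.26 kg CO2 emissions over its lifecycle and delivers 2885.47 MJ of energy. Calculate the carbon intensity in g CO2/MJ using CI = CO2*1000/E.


CI = CO2 * 1000 / E
= 180.26 * 1000 / 2885.47
= 62.4716 g CO2/MJ

62.4716 g CO2/MJ


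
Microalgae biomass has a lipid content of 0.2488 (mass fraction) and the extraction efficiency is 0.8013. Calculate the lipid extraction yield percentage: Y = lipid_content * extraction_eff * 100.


Y = lipid_content * extraction_eff * 100
= 0.2488 * 0.8013 * 100
= 19.9363%

19.9363%


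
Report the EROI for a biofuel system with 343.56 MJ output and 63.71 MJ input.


EROI = E_out / E_in
= 343.56 / 63.71
= 5.3926

5.3926


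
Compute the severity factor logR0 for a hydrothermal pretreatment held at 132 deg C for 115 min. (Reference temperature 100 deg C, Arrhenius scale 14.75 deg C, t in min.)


logR0 = log10(t * exp((T - 100) / 14.75))
= log10(115 * exp((132 - 100) / 14.75))
= 3.0029

3.0029


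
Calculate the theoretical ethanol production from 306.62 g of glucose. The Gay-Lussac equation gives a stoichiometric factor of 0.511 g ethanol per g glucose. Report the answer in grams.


Theoretical ethanol yield: m_EtOH = 0.511 * m_glucose
m_EtOH = 0.511 * 306.62 = 156.6828 g

156.6828 g


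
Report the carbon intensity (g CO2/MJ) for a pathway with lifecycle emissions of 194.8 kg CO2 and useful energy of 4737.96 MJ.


CI = CO2 * 1000 / E
= 194.8 * 1000 / 4737.96
= 41.1147 g CO2/MJ

41.1147 g CO2/MJ


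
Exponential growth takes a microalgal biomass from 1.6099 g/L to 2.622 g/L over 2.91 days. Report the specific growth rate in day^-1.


mu = ln(X2/X1) / dt
= ln(2.622/1.6099) / 2.91
= 0.1676 per day

0.1676 per day


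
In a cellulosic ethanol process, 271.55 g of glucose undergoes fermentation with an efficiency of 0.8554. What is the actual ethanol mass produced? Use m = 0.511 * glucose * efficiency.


Actual ethanol: m = 0.511 * 271.55 * 0.8554
m = 118.6971 g

118.6971 g


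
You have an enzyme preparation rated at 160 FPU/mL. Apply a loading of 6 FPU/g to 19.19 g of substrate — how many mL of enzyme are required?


V = dosage * m_sub / activity
V = 6 * 19.19 / 160
V = 0.7196 mL

0.7196 mL


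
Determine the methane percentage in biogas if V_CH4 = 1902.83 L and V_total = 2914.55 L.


CH4% = V_CH4 / V_total * 100
= 1902.83 / 2914.55 * 100
= 65.2873%

65.2873%


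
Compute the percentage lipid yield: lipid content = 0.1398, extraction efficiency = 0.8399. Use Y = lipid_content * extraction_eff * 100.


Y = lipid_content * extraction_eff * 100
= 0.1398 * 0.8399 * 100
= 11.7418%

11.7418%


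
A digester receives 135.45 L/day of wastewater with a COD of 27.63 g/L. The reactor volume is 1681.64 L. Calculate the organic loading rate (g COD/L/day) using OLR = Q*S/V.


OLR = Q * S / V
= 135.45 * 27.63 / 1681.64
= 2.2255 g/L/day

2.2255 g/L/day


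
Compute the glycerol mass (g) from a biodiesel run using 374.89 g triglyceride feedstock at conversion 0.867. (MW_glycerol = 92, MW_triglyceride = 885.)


glycerol = oil * conv * (92/885)
= 374.89 * 0.867 * 92 / 885
= 33.7884 g

33.7884 g


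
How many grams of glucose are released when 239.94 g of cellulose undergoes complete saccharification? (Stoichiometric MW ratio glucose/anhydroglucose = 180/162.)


glucose = cellulose * 180/162
= 239.94 * 180/162
= 266.6000 g

266.6000 g


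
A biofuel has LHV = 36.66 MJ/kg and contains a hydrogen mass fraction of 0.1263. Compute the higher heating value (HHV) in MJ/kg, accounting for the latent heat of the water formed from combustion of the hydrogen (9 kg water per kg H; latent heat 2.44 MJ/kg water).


HHV = LHV + H_frac * 9 * 2.44
= 36.66 + 0.1263 * 9 * 2.44
= 39.4335 MJ/kg

39.4335 MJ/kg


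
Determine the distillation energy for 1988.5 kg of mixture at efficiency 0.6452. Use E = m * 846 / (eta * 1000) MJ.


E = m * 846 / (eta * 1000)
= 1988.5 * 846 / (0.6452 * 1000)
= 2607.3636 MJ

2607.3636 MJ


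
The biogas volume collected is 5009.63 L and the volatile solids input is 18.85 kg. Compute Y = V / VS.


Y = V / VS
= 5009.63 / 18.85
= 265.7629 L/kg VS

265.7629 L/kg VS


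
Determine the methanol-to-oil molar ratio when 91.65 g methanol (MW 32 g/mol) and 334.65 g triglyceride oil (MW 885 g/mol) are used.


Molar ratio = n_MeOH / n_oil = (MeOH/32) / (oil/885) = (MeOH * 885) / (32 * oil)
= (91.65 * 885) / (32 * 334.65)
= 7.5742

7.5742


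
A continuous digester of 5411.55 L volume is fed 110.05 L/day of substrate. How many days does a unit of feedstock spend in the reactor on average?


HRT = V / Q
= 5411.55 / 110.05
= 49.1736 days

49.1736 days
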